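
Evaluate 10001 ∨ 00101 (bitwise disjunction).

OR: 1 when either bit is 1
  10001
| 00101
-------
  10101
Decimal: 17 | 5 = 21



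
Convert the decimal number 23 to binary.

Using repeated division by 2:
23 ÷ 2 = 11 remainder 1
11 ÷ 2 = 5 remainder 1
5 ÷ 2 = 2 remainder 1
2 ÷ 2 = 1 remainder 0
1 ÷ 2 = 0 remainder 1
Reading remainders bottom to top: 10111



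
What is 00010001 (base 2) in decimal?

Sum of powers of 2 for each 1-bit:
2^0 + 2^4
= 1 + 16
= 17



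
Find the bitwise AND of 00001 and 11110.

AND: 1 only when both bits are 1
  00001
& 11110
-------
  00000
Decimal: 1 & 30 = 0



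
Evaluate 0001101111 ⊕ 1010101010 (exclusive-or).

XOR: 1 when bits differ
  0001101111
^ 1010101010
------------
  1011000101
Decimal: 111 ^ 682 = 709



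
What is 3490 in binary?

Using repeated division by 2:
3490 ÷ 2 = 1745 remainder 0
1745 ÷ 2 = 872 remainder 1
872 ÷ 2 = 436 remainder 0
436 ÷ 2 = 218 remainder 0
218 ÷ 2 = 109 remainder 0
109 ÷ 2 = 54 remainder 1
54 ÷ 2 = 27 remainder 0
27 ÷ 2 = 13 remainder 1
13 ÷ 2 = 6 remainder 1
6 ÷ 2 = 3 remainder 0
3 ÷ 2 = 1 remainder 1
1 ÷ 2 = 0 remainder 1
Reading remainders bottom to top: 110110100010



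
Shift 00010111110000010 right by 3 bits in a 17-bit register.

Original: 00010111110000010 (decimal 12162)
Shift right by 3 positions
Drop the 3 low bits; fill with zeros on the left
Result: 00000010111110000 (decimal 1520)
Equivalent: 12162 >> 3 = 12162 ÷ 2^3 = 1520



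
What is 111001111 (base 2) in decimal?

Sum of powers of 2 for each 1-bit:
2^0 + 2^1 + 2^2 + 2^3 + 2^6 + 2^7 + 2^8
= 1 + 2 + 4 + 8 + 64 + 128 + 256
= 463



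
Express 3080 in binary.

Using repeated division by 2:
3080 ÷ 2 = 1540 remainder 0
1540 ÷ 2 = 770 remainder 0
770 ÷ 2 = 385 remainder 0
385 ÷ 2 = 192 remainder 1
192 ÷ 2 = 96 remainder 0
96 ÷ 2 = 48 remainder 0
48 ÷ 2 = 24 remainder 0
24 ÷ 2 = 12 remainder 0
12 ÷ 2 = 6 remainder 0
6 ÷ 2 = 3 remainder 0
3 ÷ 2 = 1 remainder 1
1 ÷ 2 = 0 remainder 1
Reading remainders bottom to top: 110000001000



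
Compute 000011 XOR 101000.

XOR: 1 when bits differ
  000011
^ 101000
--------
  101011
Decimal: 3 ^ 40 = 43



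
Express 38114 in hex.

Using repeated division by 16 (digits 10–15 are A–F):
38114 ÷ 16 = 2382 remainder 2
2382 ÷ 16 = 148 remainder 14 (E)
148 ÷ 16 = 9 remainder 4
9 ÷ 16 = 0 remainder 9
Reading remainders bottom to top: 94E2



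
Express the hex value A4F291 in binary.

Convert each hex digit to 4 bits:
  A = 1010
  4 = 0100
  F = 1111
  2 = 0010
  9 = 1001
  1 = 0001
Concatenate: 101001001111001010010001



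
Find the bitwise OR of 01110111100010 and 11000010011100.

OR: 1 when either bit is 1
  01110111100010
| 11000010011100
----------------
  11110111111110
Decimal: 7650 | 12444 = 15870



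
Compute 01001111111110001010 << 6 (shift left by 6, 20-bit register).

Original: 01001111111110001010 (decimal 327562)
Shift left by 6 positions
Append 6 zeros on the right and drop the 6 high bits that overflow the 20-bit width
Result: 11111110001010000000 (decimal 1041024)
Equivalent: 327562 << 6 = 327562 × 2^6 = 20963968, truncated to 20 bits = 1041024



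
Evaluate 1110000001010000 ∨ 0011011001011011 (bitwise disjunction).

OR: 1 when either bit is 1
  1110000001010000
| 0011011001011011
------------------
  1111011001011011
Decimal: 57424 | 13915 = 63067



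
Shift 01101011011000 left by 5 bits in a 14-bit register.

Original: 01101011011000 (decimal 6872)
Shift left by 5 positions
Append 5 zeros on the right and drop the 5 high bits that overflow the 14-bit width
Result: 01101100000000 (decimal 6912)
Equivalent: 6872 << 5 = 6872 × 2^5 = 219904, truncated to 14 bits = 6912



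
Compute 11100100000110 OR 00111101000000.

OR: 1 when either bit is 1
  11100100000110
| 00111101000000
----------------
  11111101000110
Decimal: 14598 | 3904 = 16198



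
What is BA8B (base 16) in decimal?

Expand by place value (powers of 16):
Digit values: B = 11, A = 10
BA8B = 11 × 16^3 + 10 × 16^2 + 8 × 16^1 + 11 × 16^0
= 11 × 4096 + 10 × 256 + 8 × 16 + 11 × 1
= 45056 + 2560 + 128 + 11
= 47755



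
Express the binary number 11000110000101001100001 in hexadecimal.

Group into 4-bit nibbles from right:
  0110 = 6
  0011 = 3
  0000 = 0
  1010 = A
  0110 = 6
  0001 = 1
Result: 630A61



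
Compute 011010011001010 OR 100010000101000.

OR: 1 when either bit is 1
  011010011001010
| 100010000101000
-----------------
  111010011101010
Decimal: 13514 | 17448 = 29930



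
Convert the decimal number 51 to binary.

Using repeated division by 2:
51 ÷ 2 = 25 remainder 1
25 ÷ 2 = 12 remainder 1
12 ÷ 2 = 6 remainder 0
6 ÷ 2 = 3 remainder 0
3 ÷ 2 = 1 remainder 1
1 ÷ 2 = 0 remainder 1
Reading remainders bottom to top: 110011



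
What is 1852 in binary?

Using repeated division by 2:
1852 ÷ 2 = 926 remainder 0
926 ÷ 2 = 463 remainder 0
463 ÷ 2 = 231 remainder 1
231 ÷ 2 = 115 remainder 1
115 ÷ 2 = 57 remainder 1
57 ÷ 2 = 28 remainder 1
28 ÷ 2 = 14 remainder 0
14 ÷ 2 = 7 remainder 0
7 ÷ 2 = 3 remainder 1
3 ÷ 2 = 1 remainder 1
1 ÷ 2 = 0 remainder 1
Reading remainders bottom to top: 11100111100



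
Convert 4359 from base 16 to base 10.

Expand by place value (powers of 16):
4359 = 4 × 16^3 + 3 × 16^2 + 5 × 16^1 + 9 × 16^0
= 4 × 4096 + 3 × 256 + 5 × 16 + 9 × 1
= 16384 + 768 + 80 + 9
= 17241



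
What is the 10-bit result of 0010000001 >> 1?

Original: 0010000001 (decimal 129)
Shift right by 1 position
Drop the 1 low bit; fill with zero on the left
Result: 0001000000 (decimal 64)
Equivalent: 129 >> 1 = 129 ÷ 2^1 = 64



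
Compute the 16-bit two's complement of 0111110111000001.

Original: 0111110111000001
Step 1 - Invert all bits: 1000001000111110
Step 2 - Add 1: 1000001000111111
Verification: 0111110111000001 + 1000001000111111 = 10000000000000000; discarding the end carry (carry out of the top bit) leaves the 16-bit value 0000000000000000, as required for x + (-x)



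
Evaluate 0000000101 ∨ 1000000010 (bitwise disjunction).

OR: 1 when either bit is 1
  0000000101
| 1000000010
------------
  1000000111
Decimal: 5 | 514 = 519



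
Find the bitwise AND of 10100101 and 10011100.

AND: 1 only when both bits are 1
  10100101
& 10011100
----------
  10000100
Decimal: 165 & 156 = 132



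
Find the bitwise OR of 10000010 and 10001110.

OR: 1 when either bit is 1
  10000010
| 10001110
----------
  10001110
Decimal: 130 | 142 = 142



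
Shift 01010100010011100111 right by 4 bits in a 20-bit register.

Original: 01010100010011100111 (decimal 345319)
Shift right by 4 positions
Drop the 4 low bits; fill with zeros on the left
Result: 00000101010001001110 (decimal 21582)
Equivalent: 345319 >> 4 = 345319 ÷ 2^4 = 21582



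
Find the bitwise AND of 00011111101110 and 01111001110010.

AND: 1 only when both bits are 1
  00011111101110
& 01111001110010
----------------
  00011001100010
Decimal: 2030 & 7794 = 1634



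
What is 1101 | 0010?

OR: 1 when either bit is 1
  1101
| 0010
------
  1111
Decimal: 13 | 2 = 15



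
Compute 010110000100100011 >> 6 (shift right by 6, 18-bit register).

Original: 010110000100100011 (decimal 90403)
Shift right by 6 positions
Drop the 6 low bits; fill with zeros on the left
Result: 000000010110000100 (decimal 1412)
Equivalent: 90403 >> 6 = 90403 ÷ 2^6 = 1412



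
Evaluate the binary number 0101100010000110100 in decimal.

Sum of powers of 2 for each 1-bit:
2^2 + 2^4 + 2^5 + 2^10 + 2^14 + 2^15 + 2^17
= 4 + 16 + 32 + 1024 + 16384 + 32768 + 131072
= 181300



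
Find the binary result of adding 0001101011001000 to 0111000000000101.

Add column by column from the right: bit + bit + carry-in; write the sum mod 2, carry 1 when the sum is 2 or 3.
carry:  1110000000000000
        0001101011001000
+       0111000000000101
------------------------
       01000101011001101
(the carry out of the leftmost column, 0, becomes the leading bit)
Decimal check:
  0001101011001000 = 4096 + 2048 + 512 + 128 + 64 + 8 = 6856
  0111000000000101 = 16384 + 8192 + 4096 + 4 + 1 = 28677
  6856 + 28677 = 35533, and 01000101011001101 = 32768 + 2048 + 512 + 128 + 64 + 8 + 4 + 1 = 35533 ✓



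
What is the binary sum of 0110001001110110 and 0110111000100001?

Add column by column from the right: bit + bit + carry-in; write the sum mod 2, carry 1 when the sum is 2 or 3.
carry:  1101110011000000
        0110001001110110
+       0110111000100001
------------------------
       01101000010010111
(the carry out of the leftmost column, 0, becomes the leading bit)
Decimal check:
  0110001001110110 = 16384 + 8192 + 512 + 64 + 32 + 16 + 4 + 2 = 25206
  0110111000100001 = 16384 + 8192 + 2048 + 1024 + 512 + 32 + 1 = 28193
  25206 + 28193 = 53399, and 01101000010010111 = 32768 + 16384 + 4096 + 128 + 16 + 4 + 2 + 1 = 53399 ✓



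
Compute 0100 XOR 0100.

XOR: 1 when bits differ
  0100
^ 0100
------
  0000
Decimal: 4 ^ 4 = 0



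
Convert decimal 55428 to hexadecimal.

Using repeated division by 16 (digits 10–15 are A–F):
55428 ÷ 16 = 3464 remainder 4
3464 ÷ 16 = 216 remainder 8
216 ÷ 16 = 13 remainder 8
13 ÷ 16 = 0 remainder 13 (D)
Reading remainders bottom to top: D884



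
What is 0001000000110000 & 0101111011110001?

AND: 1 only when both bits are 1
  0001000000110000
& 0101111011110001
------------------
  0001000000110000
Decimal: 4144 & 24305 = 4144



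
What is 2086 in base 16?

Using repeated division by 16 (digits 10–15 are A–F):
2086 ÷ 16 = 130 remainder 6
130 ÷ 16 = 8 remainder 2
8 ÷ 16 = 0 remainder 8
Reading remainders bottom to top: 826



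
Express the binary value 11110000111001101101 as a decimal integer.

Sum of powers of 2 for each 1-bit:
2^0 + 2^2 + 2^3 + 2^5 + 2^6 + 2^9 + 2^10 + 2^11 + 2^16 + 2^17 + 2^18 + 2^19
= 1 + 4 + 8 + 32 + 64 + 512 + 1024 + 2048 + 65536 + 131072 + 262144 + 524288
= 986733



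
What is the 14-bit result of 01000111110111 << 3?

Original: 01000111110111 (decimal 4599)
Shift left by 3 positions
Append 3 zeros on the right and drop the 3 high bits that overflow the 14-bit width
Result: 00111110111000 (decimal 4024)
Equivalent: 4599 << 3 = 4599 × 2^3 = 36792, truncated to 14 bits = 4024



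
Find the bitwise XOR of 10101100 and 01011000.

XOR: 1 when bits differ
  10101100
^ 01011000
----------
  11110100
Decimal: 172 ^ 88 = 244



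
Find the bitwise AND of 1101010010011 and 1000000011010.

AND: 1 only when both bits are 1
  1101010010011
& 1000000011010
---------------
  1000000010010
Decimal: 6803 & 4122 = 4114



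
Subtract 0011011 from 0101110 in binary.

Method 1 - Direct subtraction (column by column from the right: bit − bit − borrow-in; if negative, add 2 and borrow 1 from the next column):
borrow: 0100110
        0101110
-       0011011
---------------
        0010011

Method 2 - Add two's complement:
Two's complement of 0011011: invert → 1100100, add 1 → 1100101
  0101110
+ 1100101
---------
 10010011  (end carry out of the top bit = 1)
Discarding the end carry: 0010011
Decimal check:
  0101110 = 32 + 8 + 4 + 2 = 46
  0011011 = 16 + 8 + 2 + 1 = 27
  46 - 27 = 19, and 0010011 = 16 + 2 + 1 = 19 ✓



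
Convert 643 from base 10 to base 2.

Using repeated division by 2:
643 ÷ 2 = 321 remainder 1
321 ÷ 2 = 160 remainder 1
160 ÷ 2 = 80 remainder 0
80 ÷ 2 = 40 remainder 0
40 ÷ 2 = 20 remainder 0
20 ÷ 2 = 10 remainder 0
10 ÷ 2 = 5 remainder 0
5 ÷ 2 = 2 remainder 1
2 ÷ 2 = 1 remainder 0
1 ÷ 2 = 0 remainder 1
Reading remainders bottom to top: 1010000011



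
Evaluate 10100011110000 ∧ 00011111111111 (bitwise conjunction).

AND: 1 only when both bits are 1
  10100011110000
& 00011111111111
----------------
  00000011110000
Decimal: 10480 & 2047 = 240



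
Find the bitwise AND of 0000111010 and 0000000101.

AND: 1 only when both bits are 1
  0000111010
& 0000000101
------------
  0000000000
Decimal: 58 & 5 = 0



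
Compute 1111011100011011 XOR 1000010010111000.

XOR: 1 when bits differ
  1111011100011011
^ 1000010010111000
------------------
  0111001110100011
Decimal: 63259 ^ 33976 = 29603



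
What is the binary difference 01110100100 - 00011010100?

Method 1 - Direct subtraction (column by column from the right: bit − bit − borrow-in; if negative, add 2 and borrow 1 from the next column):
borrow: 00110100000
        01110100100
-       00011010100
-------------------
        01011010000

Method 2 - Add two's complement:
Two's complement of 00011010100: invert → 11100101011, add 1 → 11100101100
  01110100100
+ 11100101100
-------------
 101011010000  (end carry out of the top bit = 1)
Discarding the end carry: 01011010000
Decimal check:
  01110100100 = 512 + 256 + 128 + 32 + 4 = 932
  00011010100 = 128 + 64 + 16 + 4 = 212
  932 - 212 = 720, and 01011010000 = 512 + 128 + 64 + 16 = 720 ✓



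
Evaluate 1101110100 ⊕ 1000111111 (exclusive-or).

XOR: 1 when bits differ
  1101110100
^ 1000111111
------------
  0101001011
Decimal: 884 ^ 575 = 331



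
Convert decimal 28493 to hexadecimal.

Using repeated division by 16 (digits 10–15 are A–F):
28493 ÷ 16 = 1780 remainder 13 (D)
1780 ÷ 16 = 111 remainder 4
111 ÷ 16 = 6 remainder 15 (F)
6 ÷ 16 = 0 remainder 6
Reading remainders bottom to top: 6F4D



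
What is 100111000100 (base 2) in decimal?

Sum of powers of 2 for each 1-bit:
2^2 + 2^6 + 2^7 + 2^8 + 2^11
= 4 + 64 + 128 + 256 + 2048
= 2500



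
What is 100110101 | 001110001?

OR: 1 when either bit is 1
  100110101
| 001110001
-----------
  101110101
Decimal: 309 | 113 = 373



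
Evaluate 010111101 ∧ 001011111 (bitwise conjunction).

AND: 1 only when both bits are 1
  010111101
& 001011111
-----------
  000011101
Decimal: 189 & 95 = 29



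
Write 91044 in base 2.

Using repeated division by 2:
91044 ÷ 2 = 45522 remainder 0
45522 ÷ 2 = 22761 remainder 0
22761 ÷ 2 = 11380 remainder 1
11380 ÷ 2 = 5690 remainder 0
5690 ÷ 2 = 2845 remainder 0
2845 ÷ 2 = 1422 remainder 1
1422 ÷ 2 = 711 remainder 0
711 ÷ 2 = 355 remainder 1
355 ÷ 2 = 177 remainder 1
177 ÷ 2 = 88 remainder 1
88 ÷ 2 = 44 remainder 0
44 ÷ 2 = 22 remainder 0
22 ÷ 2 = 11 remainder 0
11 ÷ 2 = 5 remainder 1
5 ÷ 2 = 2 remainder 1
2 ÷ 2 = 1 remainder 0
1 ÷ 2 = 0 remainder 1
Reading remainders bottom to top: 10110001110100100



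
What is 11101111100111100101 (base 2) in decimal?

Sum of powers of 2 for each 1-bit:
2^0 + 2^2 + 2^5 + 2^6 + 2^7 + 2^8 + 2^11 + 2^12 + 2^13 + 2^14 + 2^15 + 2^17 + 2^18 + 2^19
= 1 + 4 + 32 + 64 + 128 + 256 + 2048 + 4096 + 8192 + 16384 + 32768 + 131072 + 262144 + 524288
= 981477



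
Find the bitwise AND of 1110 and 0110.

AND: 1 only when both bits are 1
  1110
& 0110
------
  0110
Decimal: 14 & 6 = 6



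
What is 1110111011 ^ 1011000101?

XOR: 1 when bits differ
  1110111011
^ 1011000101
------------
  0101111110
Decimal: 955 ^ 709 = 382



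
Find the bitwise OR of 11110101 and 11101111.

OR: 1 when either bit is 1
  11110101
| 11101111
----------
  11111111
Decimal: 245 | 239 = 255



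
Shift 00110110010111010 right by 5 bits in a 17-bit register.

Original: 00110110010111010 (decimal 27834)
Shift right by 5 positions
Drop the 5 low bits; fill with zeros on the left
Result: 00000001101100101 (decimal 869)
Equivalent: 27834 >> 5 = 27834 ÷ 2^5 = 869



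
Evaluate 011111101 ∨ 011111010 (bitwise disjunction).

OR: 1 when either bit is 1
  011111101
| 011111010
-----------
  011111111
Decimal: 253 | 250 = 255



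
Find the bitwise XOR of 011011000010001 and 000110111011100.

XOR: 1 when bits differ
  011011000010001
^ 000110111011100
-----------------
  011101111001101
Decimal: 13841 ^ 3548 = 15309



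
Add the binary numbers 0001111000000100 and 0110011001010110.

Add column by column from the right: bit + bit + carry-in; write the sum mod 2, carry 1 when the sum is 2 or 3.
carry:  1111110000001000
        0001111000000100
+       0110011001010110
------------------------
       01000010001011010
(the carry out of the leftmost column, 0, becomes the leading bit)
Decimal check:
  0001111000000100 = 4096 + 2048 + 1024 + 512 + 4 = 7684
  0110011001010110 = 16384 + 8192 + 1024 + 512 + 64 + 16 + 4 + 2 = 26198
  7684 + 26198 = 33882, and 01000010001011010 = 32768 + 1024 + 64 + 16 + 8 + 2 = 33882 ✓



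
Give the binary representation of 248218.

Using repeated division by 2:
248218 ÷ 2 = 124109 remainder 0
124109 ÷ 2 = 62054 remainder 1
62054 ÷ 2 = 31027 remainder 0
31027 ÷ 2 = 15513 remainder 1
15513 ÷ 2 = 7756 remainder 1
7756 ÷ 2 = 3878 remainder 0
3878 ÷ 2 = 1939 remainder 0
1939 ÷ 2 = 969 remainder 1
969 ÷ 2 = 484 remainder 1
484 ÷ 2 = 242 remainder 0
242 ÷ 2 = 121 remainder 0
121 ÷ 2 = 60 remainder 1
60 ÷ 2 = 30 remainder 0
30 ÷ 2 = 15 remainder 0
15 ÷ 2 = 7 remainder 1
7 ÷ 2 = 3 remainder 1
3 ÷ 2 = 1 remainder 1
1 ÷ 2 = 0 remainder 1
Reading remainders bottom to top: 111100100110011010



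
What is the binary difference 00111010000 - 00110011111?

Method 1 - Direct subtraction (column by column from the right: bit − bit − borrow-in; if negative, add 2 and borrow 1 from the next column):
borrow: 00001111110
        00111010000
-       00110011111
-------------------
        00000110001

Method 2 - Add two's complement:
Two's complement of 00110011111: invert → 11001100000, add 1 → 11001100001
  00111010000
+ 11001100001
-------------
 100000110001  (end carry out of the top bit = 1)
Discarding the end carry: 00000110001
Decimal check:
  00111010000 = 256 + 128 + 64 + 16 = 464
  00110011111 = 256 + 128 + 16 + 8 + 4 + 2 + 1 = 415
  464 - 415 = 49, and 00000110001 = 32 + 16 + 1 = 49 ✓



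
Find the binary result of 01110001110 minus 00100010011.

Method 1 - Direct subtraction (column by column from the right: bit − bit − borrow-in; if negative, add 2 and borrow 1 from the next column):
borrow: 00011100110
        01110001110
-       00100010011
-------------------
        01001111011

Method 2 - Add two's complement:
Two's complement of 00100010011: invert → 11011101100, add 1 → 11011101101
  01110001110
+ 11011101101
-------------
 101001111011  (end carry out of the top bit = 1)
Discarding the end carry: 01001111011
Decimal check:
  01110001110 = 512 + 256 + 128 + 8 + 4 + 2 = 910
  00100010011 = 256 + 16 + 2 + 1 = 275
  910 - 275 = 635, and 01001111011 = 512 + 64 + 32 + 16 + 8 + 2 + 1 = 635 ✓



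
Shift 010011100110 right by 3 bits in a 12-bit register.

Original: 010011100110 (decimal 1254)
Shift right by 3 positions
Drop the 3 low bits; fill with zeros on the left
Result: 000010011100 (decimal 156)
Equivalent: 1254 >> 3 = 1254 ÷ 2^3 = 156



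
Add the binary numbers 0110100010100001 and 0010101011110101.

Add column by column from the right: bit + bit + carry-in; write the sum mod 2, carry 1 when the sum is 2 or 3.
carry:  1101000111000010
        0110100010100001
+       0010101011110101
------------------------
       01001001110010110
(the carry out of the leftmost column, 0, becomes the leading bit)
Decimal check:
  0110100010100001 = 16384 + 8192 + 2048 + 128 + 32 + 1 = 26785
  0010101011110101 = 8192 + 2048 + 512 + 128 + 64 + 32 + 16 + 4 + 1 = 10997
  26785 + 10997 = 37782, and 01001001110010110 = 32768 + 4096 + 512 + 256 + 128 + 16 + 4 + 2 = 37782 ✓



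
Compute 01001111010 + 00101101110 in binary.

Add column by column from the right: bit + bit + carry-in; write the sum mod 2, carry 1 when the sum is 2 or 3.
carry:  00011111100
        01001111010
+       00101101110
-------------------
       001111101000
(the carry out of the leftmost column, 0, becomes the leading bit)
Decimal check:
  01001111010 = 512 + 64 + 32 + 16 + 8 + 2 = 634
  00101101110 = 256 + 64 + 32 + 8 + 4 + 2 = 366
  634 + 366 = 1000, and 001111101000 = 512 + 256 + 128 + 64 + 32 + 8 = 1000 ✓



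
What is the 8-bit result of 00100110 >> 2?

Original: 00100110 (decimal 38)
Shift right by 2 positions
Drop the 2 low bits; fill with zeros on the left
Result: 00001001 (decimal 9)
Equivalent: 38 >> 2 = 38 ÷ 2^2 = 9



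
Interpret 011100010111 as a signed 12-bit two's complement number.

Binary: 011100010111
Sign bit: 0 (non-negative)
Read directly as an unsigned value:
011100010111 = 1024 + 512 + 256 + 16 + 4 + 2 + 1 = 1815
Value: 1815



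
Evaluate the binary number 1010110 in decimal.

Sum of powers of 2 for each 1-bit:
2^1 + 2^2 + 2^4 + 2^6
= 2 + 4 + 16 + 64
= 86



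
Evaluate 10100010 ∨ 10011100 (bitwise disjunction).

OR: 1 when either bit is 1
  10100010
| 10011100
----------
  10111110
Decimal: 162 | 156 = 190



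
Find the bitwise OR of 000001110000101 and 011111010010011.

OR: 1 when either bit is 1
  000001110000101
| 011111010010011
-----------------
  011111110010111
Decimal: 901 | 16019 = 16279



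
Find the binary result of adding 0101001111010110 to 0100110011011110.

Add column by column from the right: bit + bit + carry-in; write the sum mod 2, carry 1 when the sum is 2 or 3.
carry:  1011111110111100
        0101001111010110
+       0100110011011110
------------------------
       01010000010110100
(the carry out of the leftmost column, 0, becomes the leading bit)
Decimal check:
  0101001111010110 = 16384 + 4096 + 512 + 256 + 128 + 64 + 16 + 4 + 2 = 21462
  0100110011011110 = 16384 + 2048 + 1024 + 128 + 64 + 16 + 8 + 4 + 2 = 19678
  21462 + 19678 = 41140, and 01010000010110100 = 32768 + 8192 + 128 + 32 + 16 + 4 = 41140 ✓



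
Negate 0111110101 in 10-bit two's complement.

Original: 0111110101
Step 1 - Invert all bits: 1000001010
Step 2 - Add 1: 1000001011
Verification: 0111110101 + 1000001011 = 10000000000; discarding the end carry (carry out of the top bit) leaves the 10-bit value 0000000000, as required for x + (-x)



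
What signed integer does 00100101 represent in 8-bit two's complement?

Binary: 00100101
Sign bit: 0 (non-negative)
Read directly as an unsigned value:
00100101 = 32 + 4 + 1 = 37
Value: 37



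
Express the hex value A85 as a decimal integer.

Expand by place value (powers of 16):
Digit values: A = 10
A85 = 10 × 16^2 + 8 × 16^1 + 5 × 16^0
= 10 × 256 + 8 × 16 + 5 × 1
= 2560 + 128 + 5
= 2693



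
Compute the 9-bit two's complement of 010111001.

Original: 010111001
Step 1 - Invert all bits: 101000110
Step 2 - Add 1: 101000111
Verification: 010111001 + 101000111 = 1000000000; discarding the end carry (carry out of the top bit) leaves the 9-bit value 000000000, as required for x + (-x)



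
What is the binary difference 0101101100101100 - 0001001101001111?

Method 1 - Direct subtraction (column by column from the right: bit − bit − borrow-in; if negative, add 2 and borrow 1 from the next column):
borrow: 0000111110111110
        0101101100101100
-       0001001101001111
------------------------
        0100011111011101

Method 2 - Add two's complement:
Two's complement of 0001001101001111: invert → 1110110010110000, add 1 → 1110110010110001
  0101101100101100
+ 1110110010110001
------------------
 10100011111011101  (end carry out of the top bit = 1)
Discarding the end carry: 0100011111011101
Decimal check:
  0101101100101100 = 16384 + 4096 + 2048 + 512 + 256 + 32 + 8 + 4 = 23340
  0001001101001111 = 4096 + 512 + 256 + 64 + 8 + 4 + 2 + 1 = 4943
  23340 - 4943 = 18397, and 0100011111011101 = 16384 + 1024 + 512 + 256 + 128 + 64 + 16 + 8 + 4 + 1 = 18397 ✓



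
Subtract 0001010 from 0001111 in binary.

Method 1 - Direct subtraction (column by column from the right: bit − bit − borrow-in; if negative, add 2 and borrow 1 from the next column):
borrow: 0000000
        0001111
-       0001010
---------------
        0000101

Method 2 - Add two's complement:
Two's complement of 0001010: invert → 1110101, add 1 → 1110110
  0001111
+ 1110110
---------
 10000101  (end carry out of the top bit = 1)
Discarding the end carry: 0000101
Decimal check:
  0001111 = 8 + 4 + 2 + 1 = 15
  0001010 = 8 + 2 = 10
  15 - 10 = 5, and 0000101 = 4 + 1 = 5 ✓



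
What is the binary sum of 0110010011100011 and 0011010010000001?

Add column by column from the right: bit + bit + carry-in; write the sum mod 2, carry 1 when the sum is 2 or 3.
carry:  1100100100000110
        0110010011100011
+       0011010010000001
------------------------
       01001100101100100
(the carry out of the leftmost column, 0, becomes the leading bit)
Decimal check:
  0110010011100011 = 16384 + 8192 + 1024 + 128 + 64 + 32 + 2 + 1 = 25827
  0011010010000001 = 8192 + 4096 + 1024 + 128 + 1 = 13441
  25827 + 13441 = 39268, and 01001100101100100 = 32768 + 4096 + 2048 + 256 + 64 + 32 + 4 = 39268 ✓



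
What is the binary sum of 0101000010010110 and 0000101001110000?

Add column by column from the right: bit + bit + carry-in; write the sum mod 2, carry 1 when the sum is 2 or 3.
carry:  0000000111100000
        0101000010010110
+       0000101001110000
------------------------
       00101101100000110
(the carry out of the leftmost column, 0, becomes the leading bit)
Decimal check:
  0101000010010110 = 16384 + 4096 + 128 + 16 + 4 + 2 = 20630
  0000101001110000 = 2048 + 512 + 64 + 32 + 16 = 2672
  20630 + 2672 = 23302, and 00101101100000110 = 16384 + 4096 + 2048 + 512 + 256 + 4 + 2 = 23302 ✓



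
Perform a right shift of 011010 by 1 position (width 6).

Original: 011010 (decimal 26)
Shift right by 1 position
Drop the 1 low bit; fill with zero on the left
Result: 001101 (decimal 13)
Equivalent: 26 >> 1 = 26 ÷ 2^1 = 13



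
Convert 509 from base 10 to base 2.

Using repeated division by 2:
509 ÷ 2 = 254 remainder 1
254 ÷ 2 = 127 remainder 0
127 ÷ 2 = 63 remainder 1
63 ÷ 2 = 31 remainder 1
31 ÷ 2 = 15 remainder 1
15 ÷ 2 = 7 remainder 1
7 ÷ 2 = 3 remainder 1
3 ÷ 2 = 1 remainder 1
1 ÷ 2 = 0 remainder 1
Reading remainders bottom to top: 111111101



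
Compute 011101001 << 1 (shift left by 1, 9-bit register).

Original: 011101001 (decimal 233)
Shift left by 1 position
Append 1 zero on the right
Result: 111010010 (decimal 466)
Equivalent: 233 << 1 = 233 × 2^1 = 466



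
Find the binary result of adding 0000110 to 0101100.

Add column by column from the right: bit + bit + carry-in; write the sum mod 2, carry 1 when the sum is 2 or 3.
carry:  0011000
        0000110
+       0101100
---------------
       00110010
(the carry out of the leftmost column, 0, becomes the leading bit)
Decimal check:
  0000110 = 4 + 2 = 6
  0101100 = 32 + 8 + 4 = 44
  6 + 44 = 50, and 00110010 = 32 + 16 + 2 = 50 ✓



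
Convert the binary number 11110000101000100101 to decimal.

Sum of powers of 2 for each 1-bit:
2^0 + 2^2 + 2^5 + 2^9 + 2^11 + 2^16 + 2^17 + 2^18 + 2^19
= 1 + 4 + 32 + 512 + 2048 + 65536 + 131072 + 262144 + 524288
= 985637



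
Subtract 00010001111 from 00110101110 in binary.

Method 1 - Direct subtraction (column by column from the right: bit − bit − borrow-in; if negative, add 2 and borrow 1 from the next column):
borrow: 00000111110
        00110101110
-       00010001111
-------------------
        00100011111

Method 2 - Add two's complement:
Two's complement of 00010001111: invert → 11101110000, add 1 → 11101110001
  00110101110
+ 11101110001
-------------
 100100011111  (end carry out of the top bit = 1)
Discarding the end carry: 00100011111
Decimal check:
  00110101110 = 256 + 128 + 32 + 8 + 4 + 2 = 430
  00010001111 = 128 + 8 + 4 + 2 + 1 = 143
  430 - 143 = 287, and 00100011111 = 256 + 16 + 8 + 4 + 2 + 1 = 287 ✓



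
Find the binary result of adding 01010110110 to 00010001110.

Add column by column from the right: bit + bit + carry-in; write the sum mod 2, carry 1 when the sum is 2 or 3.
carry:  00101111100
        01010110110
+       00010001110
-------------------
       001101000100
(the carry out of the leftmost column, 0, becomes the leading bit)
Decimal check:
  01010110110 = 512 + 128 + 32 + 16 + 4 + 2 = 694
  00010001110 = 128 + 8 + 4 + 2 = 142
  694 + 142 = 836, and 001101000100 = 512 + 256 + 64 + 4 = 836 ✓



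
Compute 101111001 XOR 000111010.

XOR: 1 when bits differ
  101111001
^ 000111010
-----------
  101000011
Decimal: 377 ^ 58 = 323



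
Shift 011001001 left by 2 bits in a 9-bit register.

Original: 011001001 (decimal 201)
Shift left by 2 positions
Append 2 zeros on the right and drop the 2 high bits that overflow the 9-bit width
Result: 100100100 (decimal 292)
Equivalent: 201 << 2 = 201 × 2^2 = 804, truncated to 9 bits = 292



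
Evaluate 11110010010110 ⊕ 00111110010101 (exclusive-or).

XOR: 1 when bits differ
  11110010010110
^ 00111110010101
----------------
  11001100000011
Decimal: 15510 ^ 3989 = 13059



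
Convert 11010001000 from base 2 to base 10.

Sum of powers of 2 for each 1-bit:
2^3 + 2^7 + 2^9 + 2^10
= 8 + 128 + 512 + 1024
= 1672



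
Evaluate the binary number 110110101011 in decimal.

Sum of powers of 2 for each 1-bit:
2^0 + 2^1 + 2^3 + 2^5 + 2^7 + 2^8 + 2^10 + 2^11
= 1 + 2 + 8 + 32 + 128 + 256 + 1024 + 2048
= 3499



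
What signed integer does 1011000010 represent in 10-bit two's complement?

Binary: 1011000010
Sign bit: 1 (negative)
Invert: 0100111101
Add 1:  0100111110
Magnitude: 0100111110 = 256 + 32 + 16 + 8 + 4 + 2 = 318
Value: -318



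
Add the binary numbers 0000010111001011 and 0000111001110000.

Add column by column from the right: bit + bit + carry-in; write the sum mod 2, carry 1 when the sum is 2 or 3.
carry:  0001111110000000
        0000010111001011
+       0000111001110000
------------------------
       00001010000111011
(the carry out of the leftmost column, 0, becomes the leading bit)
Decimal check:
  0000010111001011 = 1024 + 256 + 128 + 64 + 8 + 2 + 1 = 1483
  0000111001110000 = 2048 + 1024 + 512 + 64 + 32 + 16 = 3696
  1483 + 3696 = 5179, and 00001010000111011 = 4096 + 1024 + 32 + 16 + 8 + 2 + 1 = 5179 ✓



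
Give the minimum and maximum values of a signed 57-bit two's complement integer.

For 57-bit two's complement:
Minimum: -2^56 = -72057594037927936
Maximum: 2^56 - 1 = 72057594037927935



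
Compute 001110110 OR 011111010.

OR: 1 when either bit is 1
  001110110
| 011111010
-----------
  011111110
Decimal: 118 | 250 = 254



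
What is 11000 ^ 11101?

XOR: 1 when bits differ
  11000
^ 11101
-------
  00101
Decimal: 24 ^ 29 = 5



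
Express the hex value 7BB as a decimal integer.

Expand by place value (powers of 16):
Digit values: B = 11
7BB = 7 × 16^2 + 11 × 16^1 + 11 × 16^0
= 7 × 256 + 11 × 16 + 11 × 1
= 1792 + 176 + 11
= 1979



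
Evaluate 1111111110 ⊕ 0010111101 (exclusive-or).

XOR: 1 when bits differ
  1111111110
^ 0010111101
------------
  1101000011
Decimal: 1022 ^ 189 = 835



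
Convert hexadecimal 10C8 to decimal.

Expand by place value (powers of 16):
Digit values: C = 12
10C8 = 1 × 16^3 + 0 × 16^2 + 12 × 16^1 + 8 × 16^0
= 1 × 4096 + 0 × 256 + 12 × 16 + 8 × 1
= 4096 + 0 + 192 + 8
= 4296



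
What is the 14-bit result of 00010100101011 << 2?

Original: 00010100101011 (decimal 1323)
Shift left by 2 positions
Append 2 zeros on the right
Result: 01010010101100 (decimal 5292)
Equivalent: 1323 << 2 = 1323 × 2^2 = 5292



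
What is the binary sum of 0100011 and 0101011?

Add column by column from the right: bit + bit + carry-in; write the sum mod 2, carry 1 when the sum is 2 or 3.
carry:  1000110
        0100011
+       0101011
---------------
       01001110
(the carry out of the leftmost column, 0, becomes the leading bit)
Decimal check:
  0100011 = 32 + 2 + 1 = 35
  0101011 = 32 + 8 + 2 + 1 = 43
  35 + 43 = 78, and 01001110 = 64 + 8 + 4 + 2 = 78 ✓



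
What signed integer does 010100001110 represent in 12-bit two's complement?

Binary: 010100001110
Sign bit: 0 (non-negative)
Read directly as an unsigned value:
010100001110 = 1024 + 256 + 8 + 4 + 2 = 1294
Value: 1294



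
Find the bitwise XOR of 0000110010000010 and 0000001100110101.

XOR: 1 when bits differ
  0000110010000010
^ 0000001100110101
------------------
  0000111110110111
Decimal: 3202 ^ 821 = 4023



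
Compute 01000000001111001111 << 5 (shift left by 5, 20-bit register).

Original: 01000000001111001111 (decimal 263119)
Shift left by 5 positions
Append 5 zeros on the right and drop the 5 high bits that overflow the 20-bit width
Result: 00000111100111100000 (decimal 31200)
Equivalent: 263119 << 5 = 263119 × 2^5 = 8419808, truncated to 20 bits = 31200



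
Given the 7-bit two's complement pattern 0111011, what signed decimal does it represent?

Binary: 0111011
Sign bit: 0 (non-negative)
Read directly as an unsigned value:
0111011 = 32 + 16 + 8 + 2 + 1 = 59
Value: 59



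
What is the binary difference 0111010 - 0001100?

Method 1 - Direct subtraction (column by column from the right: bit − bit − borrow-in; if negative, add 2 and borrow 1 from the next column):
borrow: 0011000
        0111010
-       0001100
---------------
        0101110

Method 2 - Add two's complement:
Two's complement of 0001100: invert → 1110011, add 1 → 1110100
  0111010
+ 1110100
---------
 10101110  (end carry out of the top bit = 1)
Discarding the end carry: 0101110
Decimal check:
  0111010 = 32 + 16 + 8 + 2 = 58
  0001100 = 8 + 4 = 12
  58 - 12 = 46, and 0101110 = 32 + 8 + 4 + 2 = 46 ✓



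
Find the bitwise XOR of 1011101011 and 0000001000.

XOR: 1 when bits differ
  1011101011
^ 0000001000
------------
  1011100011
Decimal: 747 ^ 8 = 739



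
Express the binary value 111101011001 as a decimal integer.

Sum of powers of 2 for each 1-bit:
2^0 + 2^3 + 2^4 + 2^6 + 2^8 + 2^9 + 2^10 + 2^11
= 1 + 8 + 16 + 64 + 256 + 512 + 1024 + 2048
= 3929



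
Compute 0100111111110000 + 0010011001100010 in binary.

Add column by column from the right: bit + bit + carry-in; write the sum mod 2, carry 1 when the sum is 2 or 3.
carry:  0001111111000000
        0100111111110000
+       0010011001100010
------------------------
       00111011001010010
(the carry out of the leftmost column, 0, becomes the leading bit)
Decimal check:
  0100111111110000 = 16384 + 2048 + 1024 + 512 + 256 + 128 + 64 + 32 + 16 = 20464
  0010011001100010 = 8192 + 1024 + 512 + 64 + 32 + 2 = 9826
  20464 + 9826 = 30290, and 00111011001010010 = 16384 + 8192 + 4096 + 1024 + 512 + 64 + 16 + 2 = 30290 ✓



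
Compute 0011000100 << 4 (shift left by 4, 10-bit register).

Original: 0011000100 (decimal 196)
Shift left by 4 positions
Append 4 zeros on the right and drop the 4 high bits that overflow the 10-bit width
Result: 0001000000 (decimal 64)
Equivalent: 196 << 4 = 196 × 2^4 = 3136, truncated to 10 bits = 64



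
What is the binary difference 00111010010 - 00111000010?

Method 1 - Direct subtraction (column by column from the right: bit − bit − borrow-in; if negative, add 2 and borrow 1 from the next column):
borrow: 00000000000
        00111010010
-       00111000010
-------------------
        00000010000

Method 2 - Add two's complement:
Two's complement of 00111000010: invert → 11000111101, add 1 → 11000111110
  00111010010
+ 11000111110
-------------
 100000010000  (end carry out of the top bit = 1)
Discarding the end carry: 00000010000
Decimal check:
  00111010010 = 256 + 128 + 64 + 16 + 2 = 466
  00111000010 = 256 + 128 + 64 + 2 = 450
  466 - 450 = 16, and 00000010000 = 16 ✓



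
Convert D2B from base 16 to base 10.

Expand by place value (powers of 16):
Digit values: D = 13, B = 11
D2B = 13 × 16^2 + 2 × 16^1 + 11 × 16^0
= 13 × 256 + 2 × 16 + 11 × 1
= 3328 + 32 + 11
= 3371



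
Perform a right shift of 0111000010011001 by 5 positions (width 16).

Original: 0111000010011001 (decimal 28825)
Shift right by 5 positions
Drop the 5 low bits; fill with zeros on the left
Result: 0000001110000100 (decimal 900)
Equivalent: 28825 >> 5 = 28825 ÷ 2^5 = 900



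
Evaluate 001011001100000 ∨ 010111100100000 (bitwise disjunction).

OR: 1 when either bit is 1
  001011001100000
| 010111100100000
-----------------
  011111101100000
Decimal: 5728 | 12064 = 16224



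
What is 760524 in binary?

Using repeated division by 2:
760524 ÷ 2 = 380262 remainder 0
380262 ÷ 2 = 190131 remainder 0
190131 ÷ 2 = 95065 remainder 1
95065 ÷ 2 = 47532 remainder 1
47532 ÷ 2 = 23766 remainder 0
23766 ÷ 2 = 11883 remainder 0
11883 ÷ 2 = 5941 remainder 1
5941 ÷ 2 = 2970 remainder 1
2970 ÷ 2 = 1485 remainder 0
1485 ÷ 2 = 742 remainder 1
742 ÷ 2 = 371 remainder 0
371 ÷ 2 = 185 remainder 1
185 ÷ 2 = 92 remainder 1
92 ÷ 2 = 46 remainder 0
46 ÷ 2 = 23 remainder 0
23 ÷ 2 = 11 remainder 1
11 ÷ 2 = 5 remainder 1
5 ÷ 2 = 2 remainder 1
2 ÷ 2 = 1 remainder 0
1 ÷ 2 = 0 remainder 1
Reading remainders bottom to top: 10111001101011001100



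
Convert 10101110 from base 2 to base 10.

Sum of powers of 2 for each 1-bit:
2^1 + 2^2 + 2^3 + 2^5 + 2^7
= 2 + 4 + 8 + 32 + 128
= 174



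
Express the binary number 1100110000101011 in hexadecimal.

Group into 4-bit nibbles from right:
  1100 = C
  1100 = C
  0010 = 2
  1011 = B
Result: CC2B



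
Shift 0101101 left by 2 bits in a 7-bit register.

Original: 0101101 (decimal 45)
Shift left by 2 positions
Append 2 zeros on the right and drop the 2 high bits that overflow the 7-bit width
Result: 0110100 (decimal 52)
Equivalent: 45 << 2 = 45 × 2^2 = 180, truncated to 7 bits = 52



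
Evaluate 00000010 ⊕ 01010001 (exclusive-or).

XOR: 1 when bits differ
  00000010
^ 01010001
----------
  01010011
Decimal: 2 ^ 81 = 83



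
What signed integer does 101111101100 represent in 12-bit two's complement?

Binary: 101111101100
Sign bit: 1 (negative)
Invert: 010000010011
Add 1:  010000010100
Magnitude: 010000010100 = 1024 + 16 + 4 = 1044
Value: -1044



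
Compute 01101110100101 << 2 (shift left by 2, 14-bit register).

Original: 01101110100101 (decimal 7077)
Shift left by 2 positions
Append 2 zeros on the right and drop the 2 high bits that overflow the 14-bit width
Result: 10111010010100 (decimal 11924)
Equivalent: 7077 << 2 = 7077 × 2^2 = 28308, truncated to 14 bits = 11924



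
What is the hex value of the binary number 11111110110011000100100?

Group into 4-bit nibbles from right:
  0111 = 7
  1111 = F
  0110 = 6
  0110 = 6
  0010 = 2
  0100 = 4
Result: 7F6624



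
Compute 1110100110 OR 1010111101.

OR: 1 when either bit is 1
  1110100110
| 1010111101
------------
  1110111111
Decimal: 934 | 701 = 959



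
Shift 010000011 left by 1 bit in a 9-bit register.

Original: 010000011 (decimal 131)
Shift left by 1 position
Append 1 zero on the right
Result: 100000110 (decimal 262)
Equivalent: 131 << 1 = 131 × 2^1 = 262



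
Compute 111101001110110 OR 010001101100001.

OR: 1 when either bit is 1
  111101001110110
| 010001101100001
-----------------
  111101101110111
Decimal: 31350 | 9057 = 31607



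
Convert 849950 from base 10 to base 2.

Using repeated division by 2:
849950 ÷ 2 = 424975 remainder 0
424975 ÷ 2 = 212487 remainder 1
212487 ÷ 2 = 106243 remainder 1
106243 ÷ 2 = 53121 remainder 1
53121 ÷ 2 = 26560 remainder 1
26560 ÷ 2 = 13280 remainder 0
13280 ÷ 2 = 6640 remainder 0
6640 ÷ 2 = 3320 remainder 0
3320 ÷ 2 = 1660 remainder 0
1660 ÷ 2 = 830 remainder 0
830 ÷ 2 = 415 remainder 0
415 ÷ 2 = 207 remainder 1
207 ÷ 2 = 103 remainder 1
103 ÷ 2 = 51 remainder 1
51 ÷ 2 = 25 remainder 1
25 ÷ 2 = 12 remainder 1
12 ÷ 2 = 6 remainder 0
6 ÷ 2 = 3 remainder 0
3 ÷ 2 = 1 remainder 1
1 ÷ 2 = 0 remainder 1
Reading remainders bottom to top: 11001111100000011110



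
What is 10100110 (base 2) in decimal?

Sum of powers of 2 for each 1-bit:
2^1 + 2^2 + 2^5 + 2^7
= 2 + 4 + 32 + 128
= 166



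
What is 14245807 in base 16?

Using repeated division by 16 (digits 10–15 are A–F):
14245807 ÷ 16 = 890362 remainder 15 (F)
890362 ÷ 16 = 55647 remainder 10 (A)
55647 ÷ 16 = 3477 remainder 15 (F)
3477 ÷ 16 = 217 remainder 5
217 ÷ 16 = 13 remainder 9
13 ÷ 16 = 0 remainder 13 (D)
Reading remainders bottom to top: D95FAF



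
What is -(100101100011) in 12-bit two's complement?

Original (sign bit 1, negative): 100101100011
Step 1 - Invert all bits: 011010011100
Step 2 - Add 1: 011010011101
Verification: 100101100011 + 011010011101 = 1000000000000; discarding the end carry (carry out of the top bit) leaves the 12-bit value 000000000000, as required for x + (-x)

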